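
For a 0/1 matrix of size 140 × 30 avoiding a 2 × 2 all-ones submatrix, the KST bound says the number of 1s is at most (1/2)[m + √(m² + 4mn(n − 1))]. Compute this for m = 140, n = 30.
z(140, 30; 2, 2) ≤ (1/2)[140 + √(140² + 4·140·30·29)] = (1/2)[140 + √506800] = 425.9494

Kővári–Sós–Turán: let r_1, ..., r_140 be the row sums and z = Σ r_i the total number of 1s. Each pair of columns can share at most one row with both entries 1 (else a 2×2 all-ones block appears), so Σ_i C(r_i, 2) ≤ C(30, 2) = 435. By convexity Σ_i C(r_i, 2) ≥ 140·C(z/140, 2) = z(z − 140)/(2·140), giving z² − 140z − 140·30·29 ≤ 0 and hence z ≤ (1/2)[140 + √(19600 + 4·121800)] = (1/2)[140 + √506800] ≈ (1/2)(140 + 711.8989) = 425.9494.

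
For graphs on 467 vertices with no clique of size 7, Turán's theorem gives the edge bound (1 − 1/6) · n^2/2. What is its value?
Turán density bound = (5/6) · 467^2/2 = 1090445/12 ≈ 90870.4167

Turán's theorem: ex(n, K_{r+1}) is achieved by the complete r-partite Turán graph T(n, r) with parts as balanced as possible, and is at most (1 − 1/r) · n^2/2. For r = 6, n = 467: the density bound is (5/6) · 218089/2 = 1090445/12 ≈ 90870.4167. The integer-valued extremum is e(T(467, 6)) = 90870, which is strictly less than the density bound 1090445/12 since 6 ∤ 467 (the parts of T(467, 6) cannot all be equal).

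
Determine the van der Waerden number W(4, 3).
W(4, 3) = 76

W(4, 3) = 76. The lower bound W(4, 3) > 75 comes from an explicit good 4-colouring of [1, 75]; the upper bound W(4, 3) ≤ 76 was verified by exhaustive search over 4-colourings of [1, 76].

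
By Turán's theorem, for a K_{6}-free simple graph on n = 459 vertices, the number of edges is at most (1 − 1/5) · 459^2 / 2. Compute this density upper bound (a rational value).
Turán density bound = (4/5) · 459^2/2 = 421362/5 ≈ 84272.4

Turán's theorem: ex(n, K_{r+1}) is achieved by the complete r-partite Turán graph T(n, r) with parts as balanced as possible, and is at most (1 − 1/r) · n^2/2. For r = 5, n = 459: the density bound is (4/5) · 210681/2 = 421362/5 ≈ 84272.4. The integer-valued extremum is e(T(459, 5)) = 84272, which is strictly less than the density bound 421362/5 since 5 ∤ 459 (the parts of T(459, 5) cannot all be equal).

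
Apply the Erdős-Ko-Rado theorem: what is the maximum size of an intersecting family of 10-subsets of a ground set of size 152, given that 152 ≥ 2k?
max |F| = C(151, 9) = 88204324758550

The Erdős-Ko-Rado theorem states: for n ≥ 2k, an intersecting family of k-subsets of an n-element set has size at most C(n − 1, k − 1), with equality for 'star' families {A ⊆ [n] : |A| = k, i ∈ A} (fix an element i). For n = 152, k = 10: C(151, 9) = 88204324758550.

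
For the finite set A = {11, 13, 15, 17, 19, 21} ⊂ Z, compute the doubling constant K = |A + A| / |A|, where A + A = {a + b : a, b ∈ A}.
K = |A + A| / |A| = 11/6

Enumerate A + A = {a + b : a, b ∈ A}. With |A| = 6, there are |A|^2 = 36 ordered sum pairs; collecting distinct values, A + A = {22, 24, 26, 28, 30, 32, 34, 36, 38, 40, 42}, so |A + A| = 11. Thus K = 11/6. Here |A + A| = 2|A| − 1 = 11, the minimum possible — so K = 11/6 is minimal, which holds iff A is an arithmetic progression.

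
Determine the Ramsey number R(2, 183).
R(2, 183) = 183

R(2, k) = k for all k ≥ 2: in a 2-colouring of K_k, either some edge is red (a red K_2) or all edges are blue (a blue K_k). And K_{182} coloured all-blue has no blue K_183, so R(2, 183) > 182. Hence R(2, 183) = 183.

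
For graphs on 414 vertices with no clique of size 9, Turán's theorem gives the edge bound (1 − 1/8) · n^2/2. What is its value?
Turán density bound = (7/8) · 414^2/2 = 299943/4 ≈ 74985.75

Turán's theorem: ex(n, K_{r+1}) is achieved by the complete r-partite Turán graph T(n, r) with parts as balanced as possible, and is at most (1 − 1/r) · n^2/2. For r = 8, n = 414: the density bound is (7/8) · 171396/2 = 299943/4 ≈ 74985.75. The integer-valued extremum is e(T(414, 8)) = 74985, which is strictly less than the density bound 299943/4 since 8 ∤ 414 (the parts of T(414, 8) cannot all be equal).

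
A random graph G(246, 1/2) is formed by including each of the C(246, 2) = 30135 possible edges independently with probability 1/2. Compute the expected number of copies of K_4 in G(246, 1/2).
E[# K_4] = C(246, 4) · (1/2)^C(4, 2) = 148897035 / 2^6 = 2326516.171875

For each 4-subset S of vertices (there are C(246, 4) = 148897035 such S), let X_S = 1 if S induces a K_4 (all C(4, 2) = 6 edges present). Then P(X_S = 1) = (1/2)^6 = 1/64. By linearity of expectation, E[# K_4] = C(246, 4) · (1/2)^6 = 148897035 / 64 = 2326516.171875.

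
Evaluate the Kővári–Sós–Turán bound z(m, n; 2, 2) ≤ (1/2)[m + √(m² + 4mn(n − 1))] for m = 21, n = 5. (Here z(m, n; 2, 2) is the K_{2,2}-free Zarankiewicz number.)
z(21, 5; 2, 2) ≤ (1/2)[21 + √(21² + 4·21·5·4)] = (1/2)[21 + √2121] = 33.5272

Kővári–Sós–Turán: let r_1, ..., r_21 be the row sums and z = Σ r_i the total number of 1s. Each pair of columns can share at most one row with both entries 1 (else a 2×2 all-ones block appears), so Σ_i C(r_i, 2) ≤ C(5, 2) = 10. By convexity Σ_i C(r_i, 2) ≥ 21·C(z/21, 2) = z(z − 21)/(2·21), giving z² − 21z − 21·5·4 ≤ 0 and hence z ≤ (1/2)[21 + √(441 + 4·420)] = (1/2)[21 + √2121] ≈ (1/2)(21 + 46.0543) = 33.5272.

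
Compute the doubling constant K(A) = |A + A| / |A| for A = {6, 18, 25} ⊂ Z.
K = |A + A| / |A| = 6/3 = 2

Enumerate A + A = {a + b : a, b ∈ A}. With |A| = 3, there are |A|^2 = 9 ordered sum pairs; collecting distinct values, A + A = {12, 24, 31, 36, 43, 50}, so |A + A| = 6. Thus K = 6/3 = 2. For comparison, the minimum possible |A + A| over all 3-element sets is 2·3 − 1 = 5 (so min K = 5/3), attained only by arithmetic progressions.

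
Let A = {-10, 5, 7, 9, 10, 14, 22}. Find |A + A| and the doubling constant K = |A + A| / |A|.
K = |A + A| / |A| = 25/7

Enumerate A + A = {a + b : a, b ∈ A}. With |A| = 7, there are |A|^2 = 49 ordered sum pairs; collecting distinct values, A + A = {-20, -5, -3, -1, 0, 4, 10, 12, 14, 15, 16, 17, 18, 19, 20, 21, 23, 24, 27, 28, 29, 31, 32, 36, 44}, so |A + A| = 25. Thus K = 25/7. For comparison, the minimum possible |A + A| over all 7-element sets is 2·7 − 1 = 13 (so min K = 13/7), attained only by arithmetic progressions.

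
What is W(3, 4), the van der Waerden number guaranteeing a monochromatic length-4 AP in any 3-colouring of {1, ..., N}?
W(3, 4) = 293

W(3, 4) = 293. The lower bound W(3, 4) > 292 comes from an explicit good 3-colouring of [1, 292]; the upper bound W(3, 4) ≤ 293 was verified by exhaustive search over 3-colourings of [1, 293].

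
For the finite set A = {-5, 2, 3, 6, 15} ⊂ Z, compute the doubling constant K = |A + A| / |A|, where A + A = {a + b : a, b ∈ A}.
K = |A + A| / |A| = 15/5 = 3

Enumerate A + A = {a + b : a, b ∈ A}. With |A| = 5, there are |A|^2 = 25 ordered sum pairs; collecting distinct values, A + A = {-10, -3, -2, 1, 4, 5, 6, 8, 9, 10, 12, 17, 18, 21, 30}, so |A + A| = 15. Thus K = 15/5 = 3. For comparison, the minimum possible |A + A| over all 5-element sets is 2·5 − 1 = 9 (so min K = 9/5), attained only by arithmetic progressions.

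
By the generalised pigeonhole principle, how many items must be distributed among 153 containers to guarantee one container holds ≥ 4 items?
n = (4 − 1)·153 + 1 = 460

By the generalised pigeonhole principle, to guarantee some box contains ≥ r objects we need more than (r − 1) · k objects total. Threshold: n = (r − 1) · k + 1. With r = 4 and k = 153: n = 3 · 153 + 1 = 459 + 1 = 460. For n = 459 = 3 · 153, we can put exactly 3 objects in every box, avoiding 4 in any single one — so 460 is tight.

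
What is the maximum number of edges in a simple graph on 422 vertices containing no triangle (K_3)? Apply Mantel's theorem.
ex(422, K_3) = ⌊422^2/4⌋ = 44521

Mantel (1907): a triangle-free graph on n vertices has at most ⌊n^2/4⌋ edges, with equality for the complete bipartite graph K_{⌊n/2⌋, ⌈n/2⌉}. For n = 422: ⌊422^2/4⌋ = ⌊178084/4⌋ = 44521. The extremal graph is K_{211, 211}, which has 211·211 = 44521 edges.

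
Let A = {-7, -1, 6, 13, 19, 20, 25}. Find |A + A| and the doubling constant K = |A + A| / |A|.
K = |A + A| / |A| = 22/7

Enumerate A + A = {a + b : a, b ∈ A}. With |A| = 7, there are |A|^2 = 49 ordered sum pairs; collecting distinct values, A + A = {-14, -8, -2, -1, 5, 6, 12, 13, 18, 19, 24, 25, 26, 31, 32, 33, 38, 39, 40, 44, 45, 50}, so |A + A| = 22. Thus K = 22/7. For comparison, the minimum possible |A + A| over all 7-element sets is 2·7 − 1 = 13 (so min K = 13/7), attained only by arithmetic progressions.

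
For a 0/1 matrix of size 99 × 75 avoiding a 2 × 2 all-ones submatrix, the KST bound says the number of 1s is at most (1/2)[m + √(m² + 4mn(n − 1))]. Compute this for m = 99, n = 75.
z(99, 75; 2, 2) ≤ (1/2)[99 + √(99² + 4·99·75·74)] = (1/2)[99 + √2207601] = 792.3999

Kővári–Sós–Turán: let r_1, ..., r_99 be the row sums and z = Σ r_i the total number of 1s. Each pair of columns can share at most one row with both entries 1 (else a 2×2 all-ones block appears), so Σ_i C(r_i, 2) ≤ C(75, 2) = 2775. By convexity Σ_i C(r_i, 2) ≥ 99·C(z/99, 2) = z(z − 99)/(2·99), giving z² − 99z − 99·75·74 ≤ 0 and hence z ≤ (1/2)[99 + √(9801 + 4·549450)] = (1/2)[99 + √2207601] ≈ (1/2)(99 + 1485.7998) = 792.3999.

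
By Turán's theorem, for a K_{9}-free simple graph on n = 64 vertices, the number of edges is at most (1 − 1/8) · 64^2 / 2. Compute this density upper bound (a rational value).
Turán density bound = (7/8) · 64^2/2 = 1792

Turán's theorem: ex(n, K_{r+1}) is achieved by the complete r-partite Turán graph T(n, r) with parts as balanced as possible, and is at most (1 − 1/r) · n^2/2. For r = 8, n = 64: the density bound is (7/8) · 4096/2 = 1792. Since 8 ∣ 64, the Turán graph T(64, 8) has parts of equal size 8, and its edge count e(T(64, 8)) = 1792 attains the density bound exactly.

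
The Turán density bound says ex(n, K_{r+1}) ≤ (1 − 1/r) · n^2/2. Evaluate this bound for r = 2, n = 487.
Turán density bound = (1/2) · 487^2/2 = 237169/4 ≈ 59292.25

Turán's theorem: ex(n, K_{r+1}) is achieved by the complete r-partite Turán graph T(n, r) with parts as balanced as possible, and is at most (1 − 1/r) · n^2/2. For r = 2, n = 487: the density bound is (1/2) · 237169/2 = 237169/4 ≈ 59292.25. The integer-valued extremum is e(T(487, 2)) = 59292, which is strictly less than the density bound 237169/4 since 2 ∤ 487 (the parts of T(487, 2) cannot all be equal).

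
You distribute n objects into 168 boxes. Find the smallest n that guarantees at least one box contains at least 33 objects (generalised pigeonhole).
n = (33 − 1)·168 + 1 = 5377

By the generalised pigeonhole principle, to guarantee some box contains ≥ r objects we need more than (r − 1) · k objects total. Threshold: n = (r − 1) · k + 1. With r = 33 and k = 168: n = 32 · 168 + 1 = 5376 + 1 = 5377. For n = 5376 = 32 · 168, we can put exactly 32 objects in every box, avoiding 33 in any single one — so 5377 is tight.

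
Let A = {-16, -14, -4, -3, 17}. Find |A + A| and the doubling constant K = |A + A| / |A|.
K = |A + A| / |A| = 15/5 = 3

Enumerate A + A = {a + b : a, b ∈ A}. With |A| = 5, there are |A|^2 = 25 ordered sum pairs; collecting distinct values, A + A = {-32, -30, -28, -20, -19, -18, -17, -8, -7, -6, 1, 3, 13, 14, 34}, so |A + A| = 15. Thus K = 15/5 = 3. For comparison, the minimum possible |A + A| over all 5-element sets is 2·5 − 1 = 9 (so min K = 9/5), attained only by arithmetic progressions.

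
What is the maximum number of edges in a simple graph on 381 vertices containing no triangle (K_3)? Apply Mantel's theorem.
ex(381, K_3) = ⌊381^2/4⌋ = 36290

Mantel (1907): a triangle-free graph on n vertices has at most ⌊n^2/4⌋ edges, with equality for the complete bipartite graph K_{⌊n/2⌋, ⌈n/2⌉}. For n = 381: ⌊381^2/4⌋ = ⌊145161/4⌋ = 36290. The extremal graph is K_{190, 191}, which has 190·191 = 36290 edges.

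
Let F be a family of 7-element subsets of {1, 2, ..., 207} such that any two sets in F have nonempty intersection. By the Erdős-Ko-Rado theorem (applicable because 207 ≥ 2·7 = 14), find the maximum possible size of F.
max |F| = C(206, 6) = 98619368491

Erdős-Ko-Rado (1961): when n ≥ 2k, max |F| = C(n−1, k−1). The bound is attained by the star {A : i ∈ A} for any fixed i ∈ [n]. Here C(207−1, 7−1) = C(206, 6) = 98619368491.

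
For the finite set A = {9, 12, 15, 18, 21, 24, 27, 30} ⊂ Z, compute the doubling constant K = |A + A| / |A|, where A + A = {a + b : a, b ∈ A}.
K = |A + A| / |A| = 15/8

Enumerate A + A = {a + b : a, b ∈ A}. With |A| = 8, there are |A|^2 = 64 ordered sum pairs; collecting distinct values, A + A = {18, 21, 24, 27, 30, 33, 36, 39, 42, 45, 48, 51, 54, 57, 60}, so |A + A| = 15. Thus K = 15/8. Here |A + A| = 2|A| − 1 = 15, the minimum possible — so K = 15/8 is minimal, which holds iff A is an arithmetic progression.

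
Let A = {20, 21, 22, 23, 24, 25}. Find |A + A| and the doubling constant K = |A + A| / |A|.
K = |A + A| / |A| = 11/6

Enumerate A + A = {a + b : a, b ∈ A}. With |A| = 6, there are |A|^2 = 36 ordered sum pairs; collecting distinct values, A + A = {40, 41, 42, 43, 44, 45, 46, 47, 48, 49, 50}, so |A + A| = 11. Thus K = 11/6. Here |A + A| = 2|A| − 1 = 11, the minimum possible — so K = 11/6 is minimal, which holds iff A is an arithmetic progression.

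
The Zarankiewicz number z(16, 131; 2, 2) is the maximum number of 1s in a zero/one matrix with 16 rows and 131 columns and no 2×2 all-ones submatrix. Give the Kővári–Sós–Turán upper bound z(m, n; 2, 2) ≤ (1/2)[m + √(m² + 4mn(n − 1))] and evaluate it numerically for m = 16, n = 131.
z(16, 131; 2, 2) ≤ (1/2)[16 + √(16² + 4·16·131·130)] = (1/2)[16 + √1090176] = 530.0575

Kővári–Sós–Turán: let r_1, ..., r_16 be the row sums and z = Σ r_i the total number of 1s. Each pair of columns can share at most one row with both entries 1 (else a 2×2 all-ones block appears), so Σ_i C(r_i, 2) ≤ C(131, 2) = 8515. By convexity Σ_i C(r_i, 2) ≥ 16·C(z/16, 2) = z(z − 16)/(2·16), giving z² − 16z − 16·131·130 ≤ 0 and hence z ≤ (1/2)[16 + √(256 + 4·272480)] = (1/2)[16 + √1090176] ≈ (1/2)(16 + 1044.1149) = 530.0575.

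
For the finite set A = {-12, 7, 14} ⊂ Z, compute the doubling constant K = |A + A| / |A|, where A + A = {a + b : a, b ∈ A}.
K = |A + A| / |A| = 6/3 = 2

Enumerate A + A = {a + b : a, b ∈ A}. With |A| = 3, there are |A|^2 = 9 ordered sum pairs; collecting distinct values, A + A = {-24, -5, 2, 14, 21, 28}, so |A + A| = 6. Thus K = 6/3 = 2. For comparison, the minimum possible |A + A| over all 3-element sets is 2·3 − 1 = 5 (so min K = 5/3), attained only by arithmetic progressions.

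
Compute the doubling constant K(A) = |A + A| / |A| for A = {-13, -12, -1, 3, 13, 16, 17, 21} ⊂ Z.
K = |A + A| / |A| = 32/8 = 4

Enumerate A + A = {a + b : a, b ∈ A}. With |A| = 8, there are |A|^2 = 64 ordered sum pairs; collecting distinct values, A + A = {-26, -25, -24, -14, -13, -10, -9, -2, 0, 1, 2, 3, 4, 5, 6, 8, 9, 12, 15, 16, 19, 20, 24, 26, 29, 30, 32, 33, 34, 37, 38, 42}, so |A + A| = 32. Thus K = 32/8 = 4. For comparison, the minimum possible |A + A| over all 8-element sets is 2·8 − 1 = 15 (so min K = 15/8), attained only by arithmetic progressions.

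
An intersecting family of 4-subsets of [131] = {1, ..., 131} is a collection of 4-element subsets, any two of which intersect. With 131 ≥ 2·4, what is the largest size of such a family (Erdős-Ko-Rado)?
max |F| = C(130, 3) = 357760

Erdős-Ko-Rado (1961): when n ≥ 2k, max |F| = C(n−1, k−1). The bound is attained by the star {A : i ∈ A} for any fixed i ∈ [n]. Here C(131−1, 4−1) = C(130, 3) = 357760.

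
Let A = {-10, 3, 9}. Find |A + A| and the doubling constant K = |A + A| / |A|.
K = |A + A| / |A| = 6/3 = 2

Enumerate A + A = {a + b : a, b ∈ A}. With |A| = 3, there are |A|^2 = 9 ordered sum pairs; collecting distinct values, A + A = {-20, -7, -1, 6, 12, 18}, so |A + A| = 6. Thus K = 6/3 = 2. For comparison, the minimum possible |A + A| over all 3-element sets is 2·3 − 1 = 5 (so min K = 5/3), attained only by arithmetic progressions.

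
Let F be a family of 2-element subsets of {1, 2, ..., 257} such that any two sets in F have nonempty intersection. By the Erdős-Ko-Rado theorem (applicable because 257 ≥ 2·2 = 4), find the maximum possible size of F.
max |F| = C(256, 1) = 256

Erdős-Ko-Rado (1961): when n ≥ 2k, max |F| = C(n−1, k−1). The bound is attained by the star {A : i ∈ A} for any fixed i ∈ [n]. Here C(257−1, 2−1) = C(256, 1) = 256.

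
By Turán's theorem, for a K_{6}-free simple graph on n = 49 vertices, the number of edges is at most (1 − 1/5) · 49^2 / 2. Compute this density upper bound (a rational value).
Turán density bound = (4/5) · 49^2/2 = 4802/5 ≈ 960.4

Turán's theorem: ex(n, K_{r+1}) is achieved by the complete r-partite Turán graph T(n, r) with parts as balanced as possible, and is at most (1 − 1/r) · n^2/2. For r = 5, n = 49: the density bound is (4/5) · 2401/2 = 4802/5 ≈ 960.4. The integer-valued extremum is e(T(49, 5)) = 960, which is strictly less than the density bound 4802/5 since 5 ∤ 49 (the parts of T(49, 5) cannot all be equal).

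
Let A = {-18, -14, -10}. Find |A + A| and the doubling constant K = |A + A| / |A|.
K = |A + A| / |A| = 5/3

Enumerate A + A = {a + b : a, b ∈ A}. With |A| = 3, there are |A|^2 = 9 ordered sum pairs; collecting distinct values, A + A = {-36, -32, -28, -24, -20}, so |A + A| = 5. Thus K = 5/3. Here |A + A| = 2|A| − 1 = 5, the minimum possible — so K = 5/3 is minimal, which holds iff A is an arithmetic progression.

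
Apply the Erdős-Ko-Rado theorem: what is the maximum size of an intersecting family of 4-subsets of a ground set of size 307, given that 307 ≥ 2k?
max |F| = C(306, 3) = 4728720

The Erdős-Ko-Rado theorem states: for n ≥ 2k, an intersecting family of k-subsets of an n-element set has size at most C(n − 1, k − 1), with equality for 'star' families {A ⊆ [n] : |A| = k, i ∈ A} (fix an element i). For n = 307, k = 4: C(306, 3) = 4728720.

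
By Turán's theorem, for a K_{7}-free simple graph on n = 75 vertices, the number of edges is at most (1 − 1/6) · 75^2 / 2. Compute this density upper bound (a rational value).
Turán density bound = (5/6) · 75^2/2 = 9375/4 ≈ 2343.75

Turán's theorem: ex(n, K_{r+1}) is achieved by the complete r-partite Turán graph T(n, r) with parts as balanced as possible, and is at most (1 − 1/r) · n^2/2. For r = 6, n = 75: the density bound is (5/6) · 5625/2 = 9375/4 ≈ 2343.75. The integer-valued extremum is e(T(75, 6)) = 2343, which is strictly less than the density bound 9375/4 since 6 ∤ 75 (the parts of T(75, 6) cannot all be equal).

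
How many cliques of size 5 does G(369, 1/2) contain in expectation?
E[# K_5] = C(369, 5) · (1/2)^C(5, 2) = 55479552948 / 2^10 = 13869888237/256 ≈ 54179250.925781

For each 5-subset S of vertices (there are C(369, 5) = 55479552948 such S), let X_S = 1 if S induces a K_5 (all C(5, 2) = 10 edges present). Then P(X_S = 1) = (1/2)^10 = 1/1024. By linearity of expectation, E[# K_5] = C(369, 5) · (1/2)^10 = 55479552948 / 1024 = 13869888237/256 ≈ 54179250.925781.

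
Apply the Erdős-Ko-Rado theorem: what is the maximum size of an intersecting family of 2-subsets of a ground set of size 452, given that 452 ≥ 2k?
max |F| = C(451, 1) = 451

The Erdős-Ko-Rado theorem states: for n ≥ 2k, an intersecting family of k-subsets of an n-element set has size at most C(n − 1, k − 1), with equality for 'star' families {A ⊆ [n] : |A| = k, i ∈ A} (fix an element i). For n = 452, k = 2: C(451, 1) = 451.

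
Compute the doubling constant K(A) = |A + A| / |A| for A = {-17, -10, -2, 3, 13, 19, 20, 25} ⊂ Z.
K = |A + A| / |A| = 32/8 = 4

Enumerate A + A = {a + b : a, b ∈ A}. With |A| = 8, there are |A|^2 = 64 ordered sum pairs; collecting distinct values, A + A = {-34, -27, -20, -19, -14, -12, -7, -4, 1, 2, 3, 6, 8, 9, 10, 11, 15, 16, 17, 18, 22, 23, 26, 28, 32, 33, 38, 39, 40, 44, 45, 50}, so |A + A| = 32. Thus K = 32/8 = 4. For comparison, the minimum possible |A + A| over all 8-element sets is 2·8 − 1 = 15 (so min K = 15/8), attained only by arithmetic progressions.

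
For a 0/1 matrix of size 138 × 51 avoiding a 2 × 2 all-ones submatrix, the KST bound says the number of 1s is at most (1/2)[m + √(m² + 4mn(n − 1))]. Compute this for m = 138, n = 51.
z(138, 51; 2, 2) ≤ (1/2)[138 + √(138² + 4·138·51·50)] = (1/2)[138 + √1426644] = 666.211

Kővári–Sós–Turán: let r_1, ..., r_138 be the row sums and z = Σ r_i the total number of 1s. Each pair of columns can share at most one row with both entries 1 (else a 2×2 all-ones block appears), so Σ_i C(r_i, 2) ≤ C(51, 2) = 1275. By convexity Σ_i C(r_i, 2) ≥ 138·C(z/138, 2) = z(z − 138)/(2·138), giving z² − 138z − 138·51·50 ≤ 0 and hence z ≤ (1/2)[138 + √(19044 + 4·351900)] = (1/2)[138 + √1426644] ≈ (1/2)(138 + 1194.422) = 666.211.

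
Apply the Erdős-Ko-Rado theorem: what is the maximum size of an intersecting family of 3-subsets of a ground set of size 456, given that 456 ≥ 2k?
max |F| = C(455, 2) = 103285

Erdős-Ko-Rado (1961): when n ≥ 2k, max |F| = C(n−1, k−1). The bound is attained by the star {A : i ∈ A} for any fixed i ∈ [n]. Here C(456−1, 3−1) = C(455, 2) = 103285.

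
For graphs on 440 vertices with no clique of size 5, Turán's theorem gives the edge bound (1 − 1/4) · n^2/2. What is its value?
Turán density bound = (3/4) · 440^2/2 = 72600

Turán's theorem: ex(n, K_{r+1}) is achieved by the complete r-partite Turán graph T(n, r) with parts as balanced as possible, and is at most (1 − 1/r) · n^2/2. For r = 4, n = 440: the density bound is (3/4) · 193600/2 = 72600. Since 4 ∣ 440, the Turán graph T(440, 4) has parts of equal size 110, and its edge count e(T(440, 4)) = 72600 attains the density bound exactly.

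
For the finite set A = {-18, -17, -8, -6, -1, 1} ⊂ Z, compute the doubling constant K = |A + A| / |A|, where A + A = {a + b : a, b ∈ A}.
K = |A + A| / |A| = 19/6

Enumerate A + A = {a + b : a, b ∈ A}. With |A| = 6, there are |A|^2 = 36 ordered sum pairs; collecting distinct values, A + A = {-36, -35, -34, -26, -25, -24, -23, -19, -18, -17, -16, -14, -12, -9, -7, -5, -2, 0, 2}, so |A + A| = 19. Thus K = 19/6. For comparison, the minimum possible |A + A| over all 6-element sets is 2·6 − 1 = 11 (so min K = 11/6), attained only by arithmetic progressions.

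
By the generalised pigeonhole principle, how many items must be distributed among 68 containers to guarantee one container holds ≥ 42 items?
n = (42 − 1)·68 + 1 = 2789

By the generalised pigeonhole principle, to guarantee some box contains ≥ r objects we need more than (r − 1) · k objects total. Threshold: n = (r − 1) · k + 1. With r = 42 and k = 68: n = 41 · 68 + 1 = 2788 + 1 = 2789. For n = 2788 = 41 · 68, we can put exactly 41 objects in every box, avoiding 42 in any single one — so 2789 is tight.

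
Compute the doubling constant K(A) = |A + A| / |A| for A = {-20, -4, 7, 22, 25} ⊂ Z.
K = |A + A| / |A| = 15/5 = 3

Enumerate A + A = {a + b : a, b ∈ A}. With |A| = 5, there are |A|^2 = 25 ordered sum pairs; collecting distinct values, A + A = {-40, -24, -13, -8, 2, 3, 5, 14, 18, 21, 29, 32, 44, 47, 50}, so |A + A| = 15. Thus K = 15/5 = 3. For comparison, the minimum possible |A + A| over all 5-element sets is 2·5 − 1 = 9 (so min K = 9/5), attained only by arithmetic progressions.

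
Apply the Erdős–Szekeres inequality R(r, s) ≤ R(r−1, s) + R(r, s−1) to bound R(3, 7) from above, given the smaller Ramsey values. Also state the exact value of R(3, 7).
R(3, 7) ≤ R(2, 7) + R(3, 6) = 7 + 18 = 25; exact value R(3, 7) = 23.

The Erdős–Szekeres recurrence R(r, s) ≤ R(r−1, s) + R(r, s−1) applied to (r, s) = (3, 7) gives
  R(3, 7) ≤ R(2, 7) + R(3, 6) = 7 + 18 = 25.
(Recall R(2, k) = k and R is symmetric.) The recurrence is not tight here (it gives 25, but the exact value is R(3, 7) = 23); the tight upper bound requires a sharper argument than the simple recurrence, combined with a lower-bound construction on K_{22}.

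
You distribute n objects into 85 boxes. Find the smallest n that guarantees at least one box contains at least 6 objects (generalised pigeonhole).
n = (6 − 1)·85 + 1 = 426

By the generalised pigeonhole principle, to guarantee some box contains ≥ r objects we need more than (r − 1) · k objects total. Threshold: n = (r − 1) · k + 1. With r = 6 and k = 85: n = 5 · 85 + 1 = 425 + 1 = 426. For n = 425 = 5 · 85, we can put exactly 5 objects in every box, avoiding 6 in any single one — so 426 is tight.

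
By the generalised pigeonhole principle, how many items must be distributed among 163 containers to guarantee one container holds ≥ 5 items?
n = (5 − 1)·163 + 1 = 653

By the generalised pigeonhole principle, to guarantee some box contains ≥ r objects we need more than (r − 1) · k objects total. Threshold: n = (r − 1) · k + 1. With r = 5 and k = 163: n = 4 · 163 + 1 = 652 + 1 = 653. For n = 652 = 4 · 163, we can put exactly 4 objects in every box, avoiding 5 in any single one — so 653 is tight.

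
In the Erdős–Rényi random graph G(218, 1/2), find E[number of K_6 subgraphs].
E[# K_6] = C(218, 6) · (1/2)^C(6, 2) = 139081484934 / 2^15 = 69540742467/16384 ≈ 4244430.082214

For each 6-subset S of vertices (there are C(218, 6) = 139081484934 such S), let X_S = 1 if S induces a K_6 (all C(6, 2) = 15 edges present). Then P(X_S = 1) = (1/2)^15 = 1/32768. By linearity of expectation, E[# K_6] = C(218, 6) · (1/2)^15 = 139081484934 / 32768 = 69540742467/16384 ≈ 4244430.082214.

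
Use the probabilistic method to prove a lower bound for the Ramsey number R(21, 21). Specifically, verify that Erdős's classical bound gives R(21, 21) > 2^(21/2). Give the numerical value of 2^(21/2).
2^(21/2) = 1448.1547; so R(21, 21) > 1448.1547

Colour each edge of K_n uniformly at random with red/blue. The expected number of monochromatic K_21 is C(n, 21) · 2 · 2^(−C(21,2)). If C(n, 21) · 2^(1 − C(21,2)) < 1, then with positive probability no monochromatic K_21 exists, so R(21, 21) > n. The standard estimate C(n, 21) ≤ n^21/21! shows this inequality holds whenever n ≤ 2^(21/2) (since 21! · 2^(C(21,2) − 1) > 2^(21^2/2) ≥ n^21). Hence R(21, 21) > 2^(21/2) = 1448.1547.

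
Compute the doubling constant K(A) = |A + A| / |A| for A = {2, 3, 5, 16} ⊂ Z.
K = |A + A| / |A| = 10/4 = 5/2

Enumerate A + A = {a + b : a, b ∈ A}. With |A| = 4, there are |A|^2 = 16 ordered sum pairs; collecting distinct values, A + A = {4, 5, 6, 7, 8, 10, 18, 19, 21, 32}, so |A + A| = 10. Thus K = 10/4 = 5/2. For comparison, the minimum possible |A + A| over all 4-element sets is 2·4 − 1 = 7 (so min K = 7/4), attained only by arithmetic progressions.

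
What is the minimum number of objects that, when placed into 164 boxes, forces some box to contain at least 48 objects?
n = (48 − 1)·164 + 1 = 7709

By the generalised pigeonhole principle, to guarantee some box contains ≥ r objects we need more than (r − 1) · k objects total. Threshold: n = (r − 1) · k + 1. With r = 48 and k = 164: n = 47 · 164 + 1 = 7708 + 1 = 7709. For n = 7708 = 47 · 164, we can put exactly 47 objects in every box, avoiding 48 in any single one — so 7709 is tight.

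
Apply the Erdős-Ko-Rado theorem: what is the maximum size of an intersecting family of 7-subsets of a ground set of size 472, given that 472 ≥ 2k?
max |F| = C(471, 6) = 14686143305379

The Erdős-Ko-Rado theorem states: for n ≥ 2k, an intersecting family of k-subsets of an n-element set has size at most C(n − 1, k − 1), with equality for 'star' families {A ⊆ [n] : |A| = k, i ∈ A} (fix an element i). For n = 472, k = 7: C(471, 6) = 14686143305379.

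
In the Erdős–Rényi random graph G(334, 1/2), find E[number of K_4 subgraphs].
E[# K_4] = C(334, 4) · (1/2)^C(4, 2) = 509267001 / 2^6 = 7957296.890625

For each 4-subset S of vertices (there are C(334, 4) = 509267001 such S), let X_S = 1 if S induces a K_4 (all C(4, 2) = 6 edges present). Then P(X_S = 1) = (1/2)^6 = 1/64. By linearity of expectation, E[# K_4] = C(334, 4) · (1/2)^6 = 509267001 / 64 = 7957296.890625.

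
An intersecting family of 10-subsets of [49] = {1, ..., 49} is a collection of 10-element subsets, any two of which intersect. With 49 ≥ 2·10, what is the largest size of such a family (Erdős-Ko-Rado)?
max |F| = C(48, 9) = 1677106640

The Erdős-Ko-Rado theorem states: for n ≥ 2k, an intersecting family of k-subsets of an n-element set has size at most C(n − 1, k − 1), with equality for 'star' families {A ⊆ [n] : |A| = k, i ∈ A} (fix an element i). For n = 49, k = 10: C(48, 9) = 1677106640.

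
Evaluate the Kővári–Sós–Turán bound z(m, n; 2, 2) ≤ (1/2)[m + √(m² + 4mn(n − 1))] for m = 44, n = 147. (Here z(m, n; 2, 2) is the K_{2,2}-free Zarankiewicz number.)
z(44, 147; 2, 2) ≤ (1/2)[44 + √(44² + 4·44·147·146)] = (1/2)[44 + √3779248] = 994.0144

Kővári–Sós–Turán: let r_1, ..., r_44 be the row sums and z = Σ r_i the total number of 1s. Each pair of columns can share at most one row with both entries 1 (else a 2×2 all-ones block appears), so Σ_i C(r_i, 2) ≤ C(147, 2) = 10731. By convexity Σ_i C(r_i, 2) ≥ 44·C(z/44, 2) = z(z − 44)/(2·44), giving z² − 44z − 44·147·146 ≤ 0 and hence z ≤ (1/2)[44 + √(1936 + 4·944328)] = (1/2)[44 + √3779248] ≈ (1/2)(44 + 1944.0288) = 994.0144.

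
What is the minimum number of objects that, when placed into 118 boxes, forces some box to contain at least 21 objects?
n = (21 − 1)·118 + 1 = 2361

By the generalised pigeonhole principle, to guarantee some box contains ≥ r objects we need more than (r − 1) · k objects total. Threshold: n = (r − 1) · k + 1. With r = 21 and k = 118: n = 20 · 118 + 1 = 2360 + 1 = 2361. For n = 2360 = 20 · 118, we can put exactly 20 objects in every box, avoiding 21 in any single one — so 2361 is tight.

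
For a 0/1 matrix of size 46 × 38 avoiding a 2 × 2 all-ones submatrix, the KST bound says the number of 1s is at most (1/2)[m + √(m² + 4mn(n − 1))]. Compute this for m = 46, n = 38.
z(46, 38; 2, 2) ≤ (1/2)[46 + √(46² + 4·46·38·37)] = (1/2)[46 + √260820] = 278.3527

Kővári–Sós–Turán: let r_1, ..., r_46 be the row sums and z = Σ r_i the total number of 1s. Each pair of columns can share at most one row with both entries 1 (else a 2×2 all-ones block appears), so Σ_i C(r_i, 2) ≤ C(38, 2) = 703. By convexity Σ_i C(r_i, 2) ≥ 46·C(z/46, 2) = z(z − 46)/(2·46), giving z² − 46z − 46·38·37 ≤ 0 and hence z ≤ (1/2)[46 + √(2116 + 4·64676)] = (1/2)[46 + √260820] ≈ (1/2)(46 + 510.7054) = 278.3527.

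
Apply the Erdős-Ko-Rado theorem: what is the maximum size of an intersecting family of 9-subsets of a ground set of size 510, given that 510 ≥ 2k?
max |F| = C(509, 8) = 105733610925708909

Erdős-Ko-Rado (1961): when n ≥ 2k, max |F| = C(n−1, k−1). The bound is attained by the star {A : i ∈ A} for any fixed i ∈ [n]. Here C(510−1, 9−1) = C(509, 8) = 105733610925708909.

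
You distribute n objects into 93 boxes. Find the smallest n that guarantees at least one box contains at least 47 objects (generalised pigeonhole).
n = (47 − 1)·93 + 1 = 4279

By the generalised pigeonhole principle, to guarantee some box contains ≥ r objects we need more than (r − 1) · k objects total. Threshold: n = (r − 1) · k + 1. With r = 47 and k = 93: n = 46 · 93 + 1 = 4278 + 1 = 4279. For n = 4278 = 46 · 93, we can put exactly 46 objects in every box, avoiding 47 in any single one — so 4279 is tight.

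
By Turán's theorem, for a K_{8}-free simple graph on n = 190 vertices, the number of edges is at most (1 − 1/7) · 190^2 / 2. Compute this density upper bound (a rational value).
Turán density bound = (6/7) · 190^2/2 = 108300/7 ≈ 15471.4286

Turán's theorem: ex(n, K_{r+1}) is achieved by the complete r-partite Turán graph T(n, r) with parts as balanced as possible, and is at most (1 − 1/r) · n^2/2. For r = 7, n = 190: the density bound is (6/7) · 36100/2 = 108300/7 ≈ 15471.4286. The integer-valued extremum is e(T(190, 7)) = 15471, which is strictly less than the density bound 108300/7 since 7 ∤ 190 (the parts of T(190, 7) cannot all be equal).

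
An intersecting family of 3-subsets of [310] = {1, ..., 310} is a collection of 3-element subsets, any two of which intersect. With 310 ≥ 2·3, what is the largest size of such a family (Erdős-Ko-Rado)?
max |F| = C(309, 2) = 47586

Erdős-Ko-Rado (1961): when n ≥ 2k, max |F| = C(n−1, k−1). The bound is attained by the star {A : i ∈ A} for any fixed i ∈ [n]. Here C(310−1, 3−1) = C(309, 2) = 47586.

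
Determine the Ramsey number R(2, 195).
R(2, 195) = 195

R(2, k) = k for all k ≥ 2: in a 2-colouring of K_k, either some edge is red (a red K_2) or all edges are blue (a blue K_k). And K_{194} coloured all-blue has no blue K_195, so R(2, 195) > 194. Hence R(2, 195) = 195.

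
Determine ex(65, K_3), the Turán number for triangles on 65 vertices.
ex(65, K_3) = ⌊65^2/4⌋ = 1056

Mantel (1907): a triangle-free graph on n vertices has at most ⌊n^2/4⌋ edges, with equality for the complete bipartite graph K_{⌊n/2⌋, ⌈n/2⌉}. For n = 65: ⌊65^2/4⌋ = ⌊4225/4⌋ = 1056. The extremal graph is K_{32, 33}, which has 32·33 = 1056 edges.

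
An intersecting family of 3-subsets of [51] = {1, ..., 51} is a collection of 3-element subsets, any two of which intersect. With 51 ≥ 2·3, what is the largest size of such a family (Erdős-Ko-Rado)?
max |F| = C(50, 2) = 1225

The Erdős-Ko-Rado theorem states: for n ≥ 2k, an intersecting family of k-subsets of an n-element set has size at most C(n − 1, k − 1), with equality for 'star' families {A ⊆ [n] : |A| = k, i ∈ A} (fix an element i). For n = 51, k = 3: C(50, 2) = 1225.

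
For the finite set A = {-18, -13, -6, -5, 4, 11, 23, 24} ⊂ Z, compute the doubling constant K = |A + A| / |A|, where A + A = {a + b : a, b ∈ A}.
K = |A + A| / |A| = 32/8 = 4

Enumerate A + A = {a + b : a, b ∈ A}. With |A| = 8, there are |A|^2 = 64 ordered sum pairs; collecting distinct values, A + A = {-36, -31, -26, -24, -23, -19, -18, -14, -12, -11, -10, -9, -7, -2, -1, 5, 6, 8, 10, 11, 15, 17, 18, 19, 22, 27, 28, 34, 35, 46, 47, 48}, so |A + A| = 32. Thus K = 32/8 = 4. For comparison, the minimum possible |A + A| over all 8-element sets is 2·8 − 1 = 15 (so min K = 15/8), attained only by arithmetic progressions.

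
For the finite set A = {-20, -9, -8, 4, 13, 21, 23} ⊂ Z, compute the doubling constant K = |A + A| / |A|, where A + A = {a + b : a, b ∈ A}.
K = |A + A| / |A| = 27/7

Enumerate A + A = {a + b : a, b ∈ A}. With |A| = 7, there are |A|^2 = 49 ordered sum pairs; collecting distinct values, A + A = {-40, -29, -28, -18, -17, -16, -7, -5, -4, 1, 3, 4, 5, 8, 12, 13, 14, 15, 17, 25, 26, 27, 34, 36, 42, 44, 46}, so |A + A| = 27. Thus K = 27/7. For comparison, the minimum possible |A + A| over all 7-element sets is 2·7 − 1 = 13 (so min K = 13/7), attained only by arithmetic progressions.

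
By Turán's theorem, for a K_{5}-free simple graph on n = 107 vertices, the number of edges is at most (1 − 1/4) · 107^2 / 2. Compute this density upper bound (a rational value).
Turán density bound = (3/4) · 107^2/2 = 34347/8 ≈ 4293.375

Turán's theorem: ex(n, K_{r+1}) is achieved by the complete r-partite Turán graph T(n, r) with parts as balanced as possible, and is at most (1 − 1/r) · n^2/2. For r = 4, n = 107: the density bound is (3/4) · 11449/2 = 34347/8 ≈ 4293.375. The integer-valued extremum is e(T(107, 4)) = 4293, which is strictly less than the density bound 34347/8 since 4 ∤ 107 (the parts of T(107, 4) cannot all be equal).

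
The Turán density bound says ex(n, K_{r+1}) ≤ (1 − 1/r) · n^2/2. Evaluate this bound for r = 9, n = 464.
Turán density bound = (8/9) · 464^2/2 = 861184/9 ≈ 95687.1111

Turán's theorem: ex(n, K_{r+1}) is achieved by the complete r-partite Turán graph T(n, r) with parts as balanced as possible, and is at most (1 − 1/r) · n^2/2. For r = 9, n = 464: the density bound is (8/9) · 215296/2 = 861184/9 ≈ 95687.1111. The integer-valued extremum is e(T(464, 9)) = 95686, which is strictly less than the density bound 861184/9 since 9 ∤ 464 (the parts of T(464, 9) cannot all be equal).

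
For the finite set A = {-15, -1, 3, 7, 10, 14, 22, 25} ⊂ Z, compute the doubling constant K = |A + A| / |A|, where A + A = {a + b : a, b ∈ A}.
K = |A + A| / |A| = 28/8 = 7/2

Enumerate A + A = {a + b : a, b ∈ A}. With |A| = 8, there are |A|^2 = 64 ordered sum pairs; collecting distinct values, A + A = {-30, -16, -12, -8, -5, -2, -1, 2, 6, 7, 9, 10, 13, 14, 17, 20, 21, 24, 25, 28, 29, 32, 35, 36, 39, 44, 47, 50}, so |A + A| = 28. Thus K = 28/8 = 7/2. For comparison, the minimum possible |A + A| over all 8-element sets is 2·8 − 1 = 15 (so min K = 15/8), attained only by arithmetic progressions.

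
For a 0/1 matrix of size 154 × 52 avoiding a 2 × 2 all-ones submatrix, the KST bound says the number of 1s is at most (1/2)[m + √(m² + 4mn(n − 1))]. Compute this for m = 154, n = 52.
z(154, 52; 2, 2) ≤ (1/2)[154 + √(154² + 4·154·52·51)] = (1/2)[154 + √1657348] = 720.6901

Kővári–Sós–Turán: let r_1, ..., r_154 be the row sums and z = Σ r_i the total number of 1s. Each pair of columns can share at most one row with both entries 1 (else a 2×2 all-ones block appears), so Σ_i C(r_i, 2) ≤ C(52, 2) = 1326. By convexity Σ_i C(r_i, 2) ≥ 154·C(z/154, 2) = z(z − 154)/(2·154), giving z² − 154z − 154·52·51 ≤ 0 and hence z ≤ (1/2)[154 + √(23716 + 4·408408)] = (1/2)[154 + √1657348] ≈ (1/2)(154 + 1287.3803) = 720.6901.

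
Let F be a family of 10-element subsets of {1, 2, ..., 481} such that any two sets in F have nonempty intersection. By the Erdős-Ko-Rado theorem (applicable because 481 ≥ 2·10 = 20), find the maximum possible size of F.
max |F| = C(480, 9) = 3456543581049653600

The Erdős-Ko-Rado theorem states: for n ≥ 2k, an intersecting family of k-subsets of an n-element set has size at most C(n − 1, k − 1), with equality for 'star' families {A ⊆ [n] : |A| = k, i ∈ A} (fix an element i). For n = 481, k = 10: C(480, 9) = 3456543581049653600.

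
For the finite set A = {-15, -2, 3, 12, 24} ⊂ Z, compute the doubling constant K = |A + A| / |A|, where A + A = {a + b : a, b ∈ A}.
K = |A + A| / |A| = 15/5 = 3

Enumerate A + A = {a + b : a, b ∈ A}. With |A| = 5, there are |A|^2 = 25 ordered sum pairs; collecting distinct values, A + A = {-30, -17, -12, -4, -3, 1, 6, 9, 10, 15, 22, 24, 27, 36, 48}, so |A + A| = 15. Thus K = 15/5 = 3. For comparison, the minimum possible |A + A| over all 5-element sets is 2·5 − 1 = 9 (so min K = 9/5), attained only by arithmetic progressions.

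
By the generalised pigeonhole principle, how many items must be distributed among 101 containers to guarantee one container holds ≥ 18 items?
n = (18 − 1)·101 + 1 = 1718

By the generalised pigeonhole principle, to guarantee some box contains ≥ r objects we need more than (r − 1) · k objects total. Threshold: n = (r − 1) · k + 1. With r = 18 and k = 101: n = 17 · 101 + 1 = 1717 + 1 = 1718. For n = 1717 = 17 · 101, we can put exactly 17 objects in every box, avoiding 18 in any single one — so 1718 is tight.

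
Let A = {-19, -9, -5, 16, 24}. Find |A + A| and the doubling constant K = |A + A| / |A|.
K = |A + A| / |A| = 15/5 = 3

Enumerate A + A = {a + b : a, b ∈ A}. With |A| = 5, there are |A|^2 = 25 ordered sum pairs; collecting distinct values, A + A = {-38, -28, -24, -18, -14, -10, -3, 5, 7, 11, 15, 19, 32, 40, 48}, so |A + A| = 15. Thus K = 15/5 = 3. For comparison, the minimum possible |A + A| over all 5-element sets is 2·5 − 1 = 9 (so min K = 9/5), attained only by arithmetic progressions.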